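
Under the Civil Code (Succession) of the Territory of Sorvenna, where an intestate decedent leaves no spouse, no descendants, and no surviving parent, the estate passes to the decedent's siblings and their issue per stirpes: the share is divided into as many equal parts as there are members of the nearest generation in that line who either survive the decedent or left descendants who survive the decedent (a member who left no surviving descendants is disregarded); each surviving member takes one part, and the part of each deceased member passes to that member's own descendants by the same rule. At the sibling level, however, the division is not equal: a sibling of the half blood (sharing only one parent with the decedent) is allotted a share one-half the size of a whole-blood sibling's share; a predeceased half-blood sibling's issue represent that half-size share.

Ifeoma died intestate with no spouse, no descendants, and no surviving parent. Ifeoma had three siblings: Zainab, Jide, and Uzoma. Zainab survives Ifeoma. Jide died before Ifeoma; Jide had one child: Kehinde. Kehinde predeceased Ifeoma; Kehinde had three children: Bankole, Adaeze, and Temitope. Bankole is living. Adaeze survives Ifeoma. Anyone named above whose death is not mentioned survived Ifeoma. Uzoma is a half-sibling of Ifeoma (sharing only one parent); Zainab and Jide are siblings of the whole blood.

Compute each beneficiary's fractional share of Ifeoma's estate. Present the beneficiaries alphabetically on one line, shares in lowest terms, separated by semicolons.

No spouse, descendants, or parent survives, so the estate passes to Ifeoma's siblings per stirpes.
Half-blood siblings count for one-half the weight of whole-blood siblings at the initial division.
Dividing 1 in proportion to weights (total weight 5/2): Zainab (weight 1) → 2/5; Jide (weight 1) → 2/5; Uzoma (weight 1/2) → 1/5.
Zainab is living and takes 2/5.
Jide predeceased; the 2/5 allotted to Jide's branch passes to Jide's issue by representation.
Kehinde's line is the sole branch at this level, so the full 2/5 passes to Kehinde's issue by representation.
The 2/5 is divided into 3 equal shares of 2/15 among Bankole, Adaeze, Temitope.
Bankole is living and takes 2/15.
Adaeze is living and takes 2/15.
Temitope is living and takes 2/15.
Uzoma is living and takes 1/5.

Adaeze 2/15; Bankole 2/15; Temitope 2/15; Uzoma 1/5; Zainab 2/5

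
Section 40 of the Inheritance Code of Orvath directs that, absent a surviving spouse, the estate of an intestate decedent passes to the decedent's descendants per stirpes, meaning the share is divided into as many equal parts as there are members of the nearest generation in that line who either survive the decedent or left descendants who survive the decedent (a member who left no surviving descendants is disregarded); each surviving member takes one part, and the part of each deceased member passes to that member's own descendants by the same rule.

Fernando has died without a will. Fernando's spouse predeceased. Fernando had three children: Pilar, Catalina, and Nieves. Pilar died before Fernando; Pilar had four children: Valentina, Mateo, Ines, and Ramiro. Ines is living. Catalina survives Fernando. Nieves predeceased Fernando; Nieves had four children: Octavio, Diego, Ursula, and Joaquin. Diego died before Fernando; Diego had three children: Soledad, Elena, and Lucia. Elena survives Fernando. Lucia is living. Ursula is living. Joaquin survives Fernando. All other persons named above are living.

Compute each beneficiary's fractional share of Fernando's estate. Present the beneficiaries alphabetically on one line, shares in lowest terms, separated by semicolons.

There is no surviving spouse, so the entire estate passes to Fernando's descendants per stirpes.
The estate is divided into 3 equal shares of 1/3 among Pilar, Catalina, Nieves.
Pilar predeceased; the 1/3 allotted to Pilar's branch passes to Pilar's issue by representation.
The 1/3 is divided into 4 equal shares of 1/12 among Valentina, Mateo, Ines, Ramiro.
Valentina is living and takes 1/12.
Mateo is living and takes 1/12.
Ines is living and takes 1/12.
Ramiro is living and takes 1/12.
Catalina is living and takes 1/3.
Nieves predeceased; the 1/3 allotted to Nieves's branch passes to Nieves's issue by representation.
The 1/3 is divided into 4 equal shares of 1/12 among Octavio, Diego, Ursula, Joaquin.
Octavio is living and takes 1/12.
Diego predeceased; the 1/12 allotted to Diego's branch passes to Diego's issue by representation.
The 1/12 is divided into 3 equal shares of 1/36 among Soledad, Elena, Lucia.
Soledad is living and takes 1/36.
Elena is living and takes 1/36.
Lucia is living and takes 1/36.
Ursula is living and takes 1/12.
Joaquin is living and takes 1/12.

Catalina 1/3; Elena 1/36; Ines 1/12; Joaquin 1/12; Lucia 1/36; Mateo 1/12; Octavio 1/12; Ramiro 1/12; Soledad 1/36; Ursula 1/12; Valentina 1/12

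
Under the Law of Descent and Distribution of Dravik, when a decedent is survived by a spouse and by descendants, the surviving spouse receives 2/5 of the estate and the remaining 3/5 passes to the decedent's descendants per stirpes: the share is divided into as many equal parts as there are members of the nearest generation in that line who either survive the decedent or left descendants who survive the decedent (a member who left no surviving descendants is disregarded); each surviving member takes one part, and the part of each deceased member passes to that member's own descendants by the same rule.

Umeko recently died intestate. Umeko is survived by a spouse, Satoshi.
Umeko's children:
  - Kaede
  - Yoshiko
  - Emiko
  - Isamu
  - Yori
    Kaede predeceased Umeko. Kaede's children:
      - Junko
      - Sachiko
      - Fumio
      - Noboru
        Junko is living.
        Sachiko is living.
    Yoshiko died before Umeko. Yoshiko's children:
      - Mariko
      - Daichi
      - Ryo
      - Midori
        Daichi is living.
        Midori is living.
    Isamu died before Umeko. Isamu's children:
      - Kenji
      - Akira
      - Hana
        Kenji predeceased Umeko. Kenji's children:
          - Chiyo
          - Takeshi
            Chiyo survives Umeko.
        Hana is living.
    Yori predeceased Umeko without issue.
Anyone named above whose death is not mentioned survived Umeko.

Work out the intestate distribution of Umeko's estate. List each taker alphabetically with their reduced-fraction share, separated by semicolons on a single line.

Akira 1/20; Chiyo 1/40; Daichi 3/80; Emiko 3/20; Fumio 3/80; Hana 1/20; Junko 3/80; Mariko 3/80; Midori 3/80; Noboru 3/80; Ryo 3/80; Sachiko 3/80; Satoshi 2/5; Takeshi 1/40

Satoshi, as surviving spouse, takes 2/5.
The remaining 3/5 passes to Umeko's descendants per stirpes.
Yori left no surviving issue, so that branch lapses and is disregarded.
The 3/5 is divided into 4 equal shares of 3/20 among Kaede, Yoshiko, Emiko, Isamu.
Kaede predeceased; the 3/20 allotted to Kaede's branch passes to Kaede's issue by representation.
The 3/20 is divided into 4 equal shares of 3/80 among Junko, Sachiko, Fumio, Noboru.
Junko is living and takes 3/80.
Sachiko is living and takes 3/80.
Fumio is living and takes 3/80.
Noboru is living and takes 3/80.
Yoshiko predeceased; the 3/20 allotted to Yoshiko's branch passes to Yoshiko's issue by representation.
The 3/20 is divided into 4 equal shares of 3/80 among Mariko, Daichi, Ryo, Midori.
Mariko is living and takes 3/80.
Daichi is living and takes 3/80.
Ryo is living and takes 3/80.
Midori is living and takes 3/80.
Emiko is living and takes 3/20.
Isamu predeceased; the 3/20 allotted to Isamu's branch passes to Isamu's issue by representation.
The 3/20 is divided into 3 equal shares of 1/20 among Kenji, Akira, Hana.
Kenji predeceased; the 1/20 allotted to Kenji's branch passes to Kenji's issue by representation.
The 1/20 is divided into 2 equal shares of 1/40 among Chiyo, Takeshi.
Chiyo is living and takes 1/40.
Takeshi is living and takes 1/40.
Akira is living and takes 1/20.
Hana is living and takes 1/20.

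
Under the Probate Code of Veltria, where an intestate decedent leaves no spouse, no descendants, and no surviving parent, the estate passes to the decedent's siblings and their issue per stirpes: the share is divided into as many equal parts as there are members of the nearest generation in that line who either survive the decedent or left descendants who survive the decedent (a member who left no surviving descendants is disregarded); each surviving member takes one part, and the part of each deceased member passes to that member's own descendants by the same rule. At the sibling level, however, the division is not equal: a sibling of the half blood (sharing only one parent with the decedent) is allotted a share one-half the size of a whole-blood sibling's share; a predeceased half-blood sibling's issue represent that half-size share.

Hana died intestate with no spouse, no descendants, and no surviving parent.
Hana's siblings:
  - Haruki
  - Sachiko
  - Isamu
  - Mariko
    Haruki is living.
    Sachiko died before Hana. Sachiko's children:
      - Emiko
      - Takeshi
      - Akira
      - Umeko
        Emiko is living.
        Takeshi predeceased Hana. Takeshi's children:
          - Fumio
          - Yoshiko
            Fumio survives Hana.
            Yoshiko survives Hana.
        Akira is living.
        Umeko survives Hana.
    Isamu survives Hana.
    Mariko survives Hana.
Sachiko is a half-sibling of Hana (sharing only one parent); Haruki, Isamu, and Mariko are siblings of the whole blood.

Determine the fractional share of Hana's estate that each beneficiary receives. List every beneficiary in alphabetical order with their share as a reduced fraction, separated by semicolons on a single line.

No spouse, descendants, or parent survives, so the estate passes to Hana's siblings per stirpes.
Half-blood siblings count for one-half the weight of whole-blood siblings at the initial division.
Dividing 1 in proportion to weights (total weight 7/2): Haruki (weight 1) → 2/7; Sachiko (weight 1/2) → 1/7; Isamu (weight 1) → 2/7; Mariko (weight 1) → 2/7.
Haruki is living and takes 2/7.
Sachiko predeceased; the 1/7 allotted to Sachiko's branch passes to Sachiko's issue by representation.
The 1/7 is divided into 4 equal shares of 1/28 among Emiko, Takeshi, Akira, Umeko.
Emiko is living and takes 1/28.
Takeshi predeceased; the 1/28 allotted to Takeshi's branch passes to Takeshi's issue by representation.
The 1/28 is divided into 2 equal shares of 1/56 among Fumio, Yoshiko.
Fumio is living and takes 1/56.
Yoshiko is living and takes 1/56.
Akira is living and takes 1/28.
Umeko is living and takes 1/28.
Isamu is living and takes 2/7.
Mariko is living and takes 2/7.

Akira 1/28; Emiko 1/28; Fumio 1/56; Haruki 2/7; Isamu 2/7; Mariko 2/7; Umeko 1/28; Yoshiko 1/56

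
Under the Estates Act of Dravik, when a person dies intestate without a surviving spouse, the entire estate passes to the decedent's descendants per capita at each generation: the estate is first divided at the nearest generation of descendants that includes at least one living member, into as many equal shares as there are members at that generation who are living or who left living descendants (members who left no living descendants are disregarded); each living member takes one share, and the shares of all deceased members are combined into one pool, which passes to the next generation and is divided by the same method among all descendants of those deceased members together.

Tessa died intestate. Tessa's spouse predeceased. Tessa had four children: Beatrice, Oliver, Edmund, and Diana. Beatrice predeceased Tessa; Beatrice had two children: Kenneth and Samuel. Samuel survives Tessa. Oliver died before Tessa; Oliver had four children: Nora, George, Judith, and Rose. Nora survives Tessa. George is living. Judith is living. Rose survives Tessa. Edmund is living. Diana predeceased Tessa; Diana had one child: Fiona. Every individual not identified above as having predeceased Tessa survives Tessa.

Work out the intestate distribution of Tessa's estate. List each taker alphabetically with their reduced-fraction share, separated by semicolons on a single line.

Edmund 1/4; Fiona 3/28; George 3/28; Judith 3/28; Kenneth 3/28; Nora 3/28; Rose 3/28; Samuel 3/28

There is no surviving spouse, so the entire estate passes to Tessa's descendants per capita at each generation.
At generation 1 (Beatrice, Oliver, Edmund, Diana) there are 4 shares of (1)/4 = 1/4 each.
Living: Edmund — each takes 1/4.
Deceased: Beatrice, Oliver, and Diana. Their combined 3/4 is pooled and carried to generation 2.
At generation 2 (Kenneth, Samuel, Nora, George, Judith, Rose, Fiona) there are 7 shares of (3/4)/7 = 3/28 each.
Living: Kenneth, Samuel, Nora, George, Judith, Rose, and Fiona — each takes 3/28.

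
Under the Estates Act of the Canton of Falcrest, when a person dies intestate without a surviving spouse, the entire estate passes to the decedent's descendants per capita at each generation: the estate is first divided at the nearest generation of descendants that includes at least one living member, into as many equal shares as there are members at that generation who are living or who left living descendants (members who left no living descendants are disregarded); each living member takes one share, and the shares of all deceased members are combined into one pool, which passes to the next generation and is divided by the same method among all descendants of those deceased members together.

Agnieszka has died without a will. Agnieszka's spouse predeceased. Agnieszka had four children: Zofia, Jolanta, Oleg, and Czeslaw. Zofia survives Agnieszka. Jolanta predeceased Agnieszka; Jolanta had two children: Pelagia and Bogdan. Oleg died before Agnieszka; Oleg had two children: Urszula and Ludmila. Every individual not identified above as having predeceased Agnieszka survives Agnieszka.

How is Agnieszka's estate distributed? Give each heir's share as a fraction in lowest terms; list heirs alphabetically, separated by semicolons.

Bogdan 1/8; Czeslaw 1/4; Ludmila 1/8; Pelagia 1/8; Urszula 1/8; Zofia 1/4

There is no surviving spouse, so the entire estate passes to Agnieszka's descendants per capita at each generation.
At generation 1 (Zofia, Jolanta, Oleg, Czeslaw) there are 4 shares of (1)/4 = 1/4 each.
Living: Zofia and Czeslaw — each takes 1/4.
Deceased: Jolanta and Oleg. Their combined 1/2 is pooled and carried to generation 2.
At generation 2 (Pelagia, Bogdan, Urszula, Ludmila) there are 4 shares of (1/2)/4 = 1/8 each.
Living: Pelagia, Bogdan, Urszula, and Ludmila — each takes 1/8.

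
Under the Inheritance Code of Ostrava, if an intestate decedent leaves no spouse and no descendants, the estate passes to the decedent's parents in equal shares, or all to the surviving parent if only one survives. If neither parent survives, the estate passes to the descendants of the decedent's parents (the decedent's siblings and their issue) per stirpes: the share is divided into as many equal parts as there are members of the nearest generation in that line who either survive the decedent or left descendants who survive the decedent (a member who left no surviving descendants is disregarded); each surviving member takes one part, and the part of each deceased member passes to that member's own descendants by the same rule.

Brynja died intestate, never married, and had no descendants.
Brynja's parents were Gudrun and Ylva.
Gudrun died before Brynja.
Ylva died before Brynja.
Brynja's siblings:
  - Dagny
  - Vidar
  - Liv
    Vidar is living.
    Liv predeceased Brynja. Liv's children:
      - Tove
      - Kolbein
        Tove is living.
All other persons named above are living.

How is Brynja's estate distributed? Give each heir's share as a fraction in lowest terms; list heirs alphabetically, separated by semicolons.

Dagny 1/3; Kolbein 1/6; Tove 1/6; Vidar 1/3

Neither parent survives and there are no descendants, so the estate passes to Brynja's siblings and their issue per stirpes.
The estate is divided into 3 equal shares of 1/3 among Dagny, Vidar, Liv.
Dagny is living and takes 1/3.
Vidar is living and takes 1/3.
Liv predeceased; the 1/3 allotted to Liv's branch passes to Liv's issue by representation.
The 1/3 is divided into 2 equal shares of 1/6 among Tove, Kolbein.
Tove is living and takes 1/6.
Kolbein is living and takes 1/6.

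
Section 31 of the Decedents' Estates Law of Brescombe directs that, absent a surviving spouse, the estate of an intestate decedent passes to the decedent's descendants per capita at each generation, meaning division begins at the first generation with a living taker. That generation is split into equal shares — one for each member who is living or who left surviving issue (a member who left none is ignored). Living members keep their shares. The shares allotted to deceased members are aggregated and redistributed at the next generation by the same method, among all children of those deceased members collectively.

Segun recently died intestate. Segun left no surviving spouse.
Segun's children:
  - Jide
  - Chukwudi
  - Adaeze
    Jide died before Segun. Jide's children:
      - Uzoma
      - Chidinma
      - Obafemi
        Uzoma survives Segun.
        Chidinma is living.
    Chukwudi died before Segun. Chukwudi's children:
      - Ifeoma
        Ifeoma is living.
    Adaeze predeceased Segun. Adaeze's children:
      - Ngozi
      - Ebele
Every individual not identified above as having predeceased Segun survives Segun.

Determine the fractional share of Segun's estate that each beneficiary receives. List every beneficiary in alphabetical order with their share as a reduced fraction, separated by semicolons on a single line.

There is no surviving spouse, so the entire estate passes to Segun's descendants per capita at each generation.
No one at generation 1 (Jide, Chukwudi, Adaeze) is living; moving to the next generation.
At generation 2 (Uzoma, Chidinma, Obafemi, Ifeoma, Ngozi, Ebele) there are 6 shares of (1)/6 = 1/6 each.
Living: Uzoma, Chidinma, Obafemi, Ifeoma, Ngozi, and Ebele — each takes 1/6.

Chidinma 1/6; Ebele 1/6; Ifeoma 1/6; Ngozi 1/6; Obafemi 1/6; Uzoma 1/6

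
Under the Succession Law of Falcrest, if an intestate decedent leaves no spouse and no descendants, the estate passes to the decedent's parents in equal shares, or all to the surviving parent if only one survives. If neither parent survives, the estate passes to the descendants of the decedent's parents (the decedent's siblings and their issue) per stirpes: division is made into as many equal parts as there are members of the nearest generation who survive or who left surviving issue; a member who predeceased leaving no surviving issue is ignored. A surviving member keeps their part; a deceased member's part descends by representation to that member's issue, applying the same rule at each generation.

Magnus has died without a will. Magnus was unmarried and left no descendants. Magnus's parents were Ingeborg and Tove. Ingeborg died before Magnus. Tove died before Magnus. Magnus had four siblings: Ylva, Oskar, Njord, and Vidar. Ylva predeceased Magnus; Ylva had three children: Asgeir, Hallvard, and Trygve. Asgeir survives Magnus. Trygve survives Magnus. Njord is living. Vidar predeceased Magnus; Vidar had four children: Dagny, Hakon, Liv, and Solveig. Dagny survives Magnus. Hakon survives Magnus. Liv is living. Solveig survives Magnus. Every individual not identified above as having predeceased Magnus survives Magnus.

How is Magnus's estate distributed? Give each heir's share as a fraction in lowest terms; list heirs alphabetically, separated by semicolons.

Asgeir 1/12; Dagny 1/16; Hakon 1/16; Hallvard 1/12; Liv 1/16; Njord 1/4; Oskar 1/4; Solveig 1/16; Trygve 1/12

Neither parent survives and there are no descendants, so the estate passes to Magnus's siblings and their issue per stirpes.
The estate is divided into 4 equal shares of 1/4 among Ylva, Oskar, Njord, Vidar.
Ylva predeceased; the 1/4 allotted to Ylva's branch passes to Ylva's issue by representation.
The 1/4 is divided into 3 equal shares of 1/12 among Asgeir, Hallvard, Trygve.
Asgeir is living and takes 1/12.
Hallvard is living and takes 1/12.
Trygve is living and takes 1/12.
Oskar is living and takes 1/4.
Njord is living and takes 1/4.
Vidar predeceased; the 1/4 allotted to Vidar's branch passes to Vidar's issue by representation.
The 1/4 is divided into 4 equal shares of 1/16 among Dagny, Hakon, Liv, Solveig.
Dagny is living and takes 1/16.
Hakon is living and takes 1/16.
Liv is living and takes 1/16.
Solveig is living and takes 1/16.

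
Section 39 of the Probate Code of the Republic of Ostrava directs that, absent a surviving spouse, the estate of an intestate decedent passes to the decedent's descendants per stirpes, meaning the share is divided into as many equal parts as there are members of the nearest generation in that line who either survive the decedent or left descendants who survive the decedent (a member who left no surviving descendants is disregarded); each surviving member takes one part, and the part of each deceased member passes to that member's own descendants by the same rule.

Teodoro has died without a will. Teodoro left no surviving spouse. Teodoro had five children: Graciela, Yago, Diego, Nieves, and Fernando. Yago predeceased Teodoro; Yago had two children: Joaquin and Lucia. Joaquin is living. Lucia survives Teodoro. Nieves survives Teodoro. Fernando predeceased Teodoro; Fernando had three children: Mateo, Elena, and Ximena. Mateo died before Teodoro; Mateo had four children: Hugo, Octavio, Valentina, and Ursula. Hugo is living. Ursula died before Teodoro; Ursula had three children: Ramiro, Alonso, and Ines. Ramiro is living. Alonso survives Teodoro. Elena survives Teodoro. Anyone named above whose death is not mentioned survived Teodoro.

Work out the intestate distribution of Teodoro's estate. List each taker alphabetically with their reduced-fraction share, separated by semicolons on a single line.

Alonso 1/180; Diego 1/5; Elena 1/15; Graciela 1/5; Hugo 1/60; Ines 1/180; Joaquin 1/10; Lucia 1/10; Nieves 1/5; Octavio 1/60; Ramiro 1/180; Valentina 1/60; Ximena 1/15

There is no surviving spouse, so the entire estate passes to Teodoro's descendants per stirpes.
The estate is divided into 5 equal shares of 1/5 among Graciela, Yago, Diego, Nieves, Fernando.
Graciela is living and takes 1/5.
Yago predeceased; the 1/5 allotted to Yago's branch passes to Yago's issue by representation.
The 1/5 is divided into 2 equal shares of 1/10 among Joaquin, Lucia.
Joaquin is living and takes 1/10.
Lucia is living and takes 1/10.
Diego is living and takes 1/5.
Nieves is living and takes 1/5.
Fernando predeceased; the 1/5 allotted to Fernando's branch passes to Fernando's issue by representation.
The 1/5 is divided into 3 equal shares of 1/15 among Mateo, Elena, Ximena.
Mateo predeceased; the 1/15 allotted to Mateo's branch passes to Mateo's issue by representation.
The 1/15 is divided into 4 equal shares of 1/60 among Hugo, Octavio, Valentina, Ursula.
Hugo is living and takes 1/60.
Octavio is living and takes 1/60.
Valentina is living and takes 1/60.
Ursula predeceased; the 1/60 allotted to Ursula's branch passes to Ursula's issue by representation.
The 1/60 is divided into 3 equal shares of 1/180 among Ramiro, Alonso, Ines.
Ramiro is living and takes 1/180.
Alonso is living and takes 1/180.
Ines is living and takes 1/180.
Elena is living and takes 1/15.
Ximena is living and takes 1/15.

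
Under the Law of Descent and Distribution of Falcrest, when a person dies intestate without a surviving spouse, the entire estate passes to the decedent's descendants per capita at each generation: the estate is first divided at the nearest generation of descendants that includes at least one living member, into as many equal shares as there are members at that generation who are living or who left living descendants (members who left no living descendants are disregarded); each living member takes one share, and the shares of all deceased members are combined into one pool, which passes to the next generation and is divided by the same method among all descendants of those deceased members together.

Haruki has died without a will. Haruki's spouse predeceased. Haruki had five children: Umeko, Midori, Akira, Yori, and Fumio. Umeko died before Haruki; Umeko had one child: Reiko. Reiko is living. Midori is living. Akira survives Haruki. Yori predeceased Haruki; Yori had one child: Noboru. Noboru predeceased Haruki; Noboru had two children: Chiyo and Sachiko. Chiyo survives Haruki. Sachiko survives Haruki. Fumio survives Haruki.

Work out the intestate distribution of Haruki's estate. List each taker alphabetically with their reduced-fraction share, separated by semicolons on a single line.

Akira 1/5; Chiyo 1/10; Fumio 1/5; Midori 1/5; Reiko 1/5; Sachiko 1/10

There is no surviving spouse, so the entire estate passes to Haruki's descendants per capita at each generation.
At generation 1 (Umeko, Midori, Akira, Yori, Fumio) there are 5 shares of (1)/5 = 1/5 each.
Living: Midori, Akira, and Fumio — each takes 1/5.
Deceased: Umeko and Yori. Their combined 2/5 is pooled and carried to generation 2.
At generation 2 (Reiko, Noboru) there are 2 shares of (2/5)/2 = 1/5 each.
Living: Reiko — each takes 1/5.
Deceased: Noboru. That 1/5 share is carried to generation 3.
At generation 3 (Chiyo, Sachiko) there are 2 shares of (1/5)/2 = 1/10 each.
Living: Chiyo and Sachiko — each takes 1/10.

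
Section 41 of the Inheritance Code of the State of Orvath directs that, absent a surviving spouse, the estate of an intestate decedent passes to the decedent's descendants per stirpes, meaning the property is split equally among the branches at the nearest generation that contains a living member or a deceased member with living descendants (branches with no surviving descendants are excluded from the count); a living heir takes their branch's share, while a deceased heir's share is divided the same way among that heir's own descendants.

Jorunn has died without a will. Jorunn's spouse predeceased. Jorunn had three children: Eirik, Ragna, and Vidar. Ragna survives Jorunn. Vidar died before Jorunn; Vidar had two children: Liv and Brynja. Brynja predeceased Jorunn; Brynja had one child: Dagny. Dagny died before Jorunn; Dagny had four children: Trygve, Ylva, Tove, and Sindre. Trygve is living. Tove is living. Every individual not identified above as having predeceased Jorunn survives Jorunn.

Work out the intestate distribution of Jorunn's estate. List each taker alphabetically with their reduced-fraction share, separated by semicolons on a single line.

There is no surviving spouse, so the entire estate passes to Jorunn's descendants per stirpes.
The estate is divided into 3 equal shares of 1/3 among Eirik, Ragna, Vidar.
Eirik is living and takes 1/3.
Ragna is living and takes 1/3.
Vidar predeceased; the 1/3 allotted to Vidar's branch passes to Vidar's issue by representation.
The 1/3 is divided into 2 equal shares of 1/6 among Liv, Brynja.
Liv is living and takes 1/6.
Brynja predeceased; the 1/6 allotted to Brynja's branch passes to Brynja's issue by representation.
Dagny's line is the sole branch at this level, so the full 1/6 passes to Dagny's issue by representation.
The 1/6 is divided into 4 equal shares of 1/24 among Trygve, Ylva, Tove, Sindre.
Trygve is living and takes 1/24.
Ylva is living and takes 1/24.
Tove is living and takes 1/24.
Sindre is living and takes 1/24.

Eirik 1/3; Liv 1/6; Ragna 1/3; Sindre 1/24; Tove 1/24; Trygve 1/24; Ylva 1/24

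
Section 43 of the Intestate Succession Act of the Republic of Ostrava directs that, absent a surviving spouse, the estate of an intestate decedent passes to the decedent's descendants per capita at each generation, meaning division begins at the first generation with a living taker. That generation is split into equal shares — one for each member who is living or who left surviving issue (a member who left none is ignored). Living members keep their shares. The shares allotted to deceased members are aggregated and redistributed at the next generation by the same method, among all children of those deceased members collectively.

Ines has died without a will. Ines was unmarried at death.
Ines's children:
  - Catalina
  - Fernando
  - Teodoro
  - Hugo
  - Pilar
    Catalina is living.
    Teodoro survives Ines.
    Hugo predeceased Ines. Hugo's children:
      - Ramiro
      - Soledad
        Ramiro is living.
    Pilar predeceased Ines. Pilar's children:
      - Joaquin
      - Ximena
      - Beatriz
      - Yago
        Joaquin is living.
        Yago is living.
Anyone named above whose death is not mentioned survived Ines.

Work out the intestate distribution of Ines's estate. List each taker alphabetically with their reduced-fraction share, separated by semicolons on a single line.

There is no surviving spouse, so the entire estate passes to Ines's descendants per capita at each generation.
At generation 1 (Catalina, Fernando, Teodoro, Hugo, Pilar) there are 5 shares of (1)/5 = 1/5 each.
Living: Catalina, Fernando, and Teodoro — each takes 1/5.
Deceased: Hugo and Pilar. Their combined 2/5 is pooled and carried to generation 2.
At generation 2 (Ramiro, Soledad, Joaquin, Ximena, Beatriz, Yago) there are 6 shares of (2/5)/6 = 1/15 each.
Living: Ramiro, Soledad, Joaquin, Ximena, Beatriz, and Yago — each takes 1/15.

Beatriz 1/15; Catalina 1/5; Fernando 1/5; Joaquin 1/15; Ramiro 1/15; Soledad 1/15; Teodoro 1/5; Ximena 1/15; Yago 1/15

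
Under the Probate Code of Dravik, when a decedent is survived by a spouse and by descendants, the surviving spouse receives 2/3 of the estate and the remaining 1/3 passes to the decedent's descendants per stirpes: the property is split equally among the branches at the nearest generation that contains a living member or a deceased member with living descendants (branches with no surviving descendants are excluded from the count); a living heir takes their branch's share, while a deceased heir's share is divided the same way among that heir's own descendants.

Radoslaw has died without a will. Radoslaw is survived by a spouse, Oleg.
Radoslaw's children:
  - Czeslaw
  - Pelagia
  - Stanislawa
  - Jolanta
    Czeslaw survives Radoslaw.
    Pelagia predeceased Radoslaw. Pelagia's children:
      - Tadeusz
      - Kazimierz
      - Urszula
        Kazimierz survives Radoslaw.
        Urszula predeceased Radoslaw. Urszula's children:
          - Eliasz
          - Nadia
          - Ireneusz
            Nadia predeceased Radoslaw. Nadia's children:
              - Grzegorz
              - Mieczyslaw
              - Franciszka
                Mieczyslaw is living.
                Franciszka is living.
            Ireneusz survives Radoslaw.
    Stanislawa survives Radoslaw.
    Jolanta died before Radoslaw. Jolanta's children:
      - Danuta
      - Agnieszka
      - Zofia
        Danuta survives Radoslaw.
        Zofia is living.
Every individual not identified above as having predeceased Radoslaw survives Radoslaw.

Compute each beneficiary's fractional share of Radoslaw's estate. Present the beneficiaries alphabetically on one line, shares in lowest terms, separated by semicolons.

Agnieszka 1/36; Czeslaw 1/12; Danuta 1/36; Eliasz 1/108; Franciszka 1/324; Grzegorz 1/324; Ireneusz 1/108; Kazimierz 1/36; Mieczyslaw 1/324; Oleg 2/3; Stanislawa 1/12; Tadeusz 1/36; Zofia 1/36

Oleg, as surviving spouse, takes 2/3.
The remaining 1/3 passes to Radoslaw's descendants per stirpes.
The 1/3 is divided into 4 equal shares of 1/12 among Czeslaw, Pelagia, Stanislawa, Jolanta.
Czeslaw is living and takes 1/12.
Pelagia predeceased; the 1/12 allotted to Pelagia's branch passes to Pelagia's issue by representation.
The 1/12 is divided into 3 equal shares of 1/36 among Tadeusz, Kazimierz, Urszula.
Tadeusz is living and takes 1/36.
Kazimierz is living and takes 1/36.
Urszula predeceased; the 1/36 allotted to Urszula's branch passes to Urszula's issue by representation.
The 1/36 is divided into 3 equal shares of 1/108 among Eliasz, Nadia, Ireneusz.
Eliasz is living and takes 1/108.
Nadia predeceased; the 1/108 allotted to Nadia's branch passes to Nadia's issue by representation.
The 1/108 is divided into 3 equal shares of 1/324 among Grzegorz, Mieczyslaw, Franciszka.
Grzegorz is living and takes 1/324.
Mieczyslaw is living and takes 1/324.
Franciszka is living and takes 1/324.
Ireneusz is living and takes 1/108.
Stanislawa is living and takes 1/12.
Jolanta predeceased; the 1/12 allotted to Jolanta's branch passes to Jolanta's issue by representation.
The 1/12 is divided into 3 equal shares of 1/36 among Danuta, Agnieszka, Zofia.
Danuta is living and takes 1/36.
Agnieszka is living and takes 1/36.
Zofia is living and takes 1/36.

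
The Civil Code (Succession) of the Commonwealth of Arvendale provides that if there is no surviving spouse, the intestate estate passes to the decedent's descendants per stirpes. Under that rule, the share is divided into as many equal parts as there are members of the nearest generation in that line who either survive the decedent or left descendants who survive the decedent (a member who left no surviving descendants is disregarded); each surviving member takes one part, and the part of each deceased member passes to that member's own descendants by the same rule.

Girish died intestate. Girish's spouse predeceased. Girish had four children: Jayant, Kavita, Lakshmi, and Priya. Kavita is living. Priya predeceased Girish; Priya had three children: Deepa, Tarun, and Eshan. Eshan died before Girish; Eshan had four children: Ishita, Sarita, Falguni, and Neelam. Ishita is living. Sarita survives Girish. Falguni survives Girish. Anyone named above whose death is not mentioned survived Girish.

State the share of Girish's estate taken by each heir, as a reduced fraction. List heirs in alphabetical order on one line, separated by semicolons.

There is no surviving spouse, so the entire estate passes to Girish's descendants per stirpes.
The estate is divided into 4 equal shares of 1/4 among Jayant, Kavita, Lakshmi, Priya.
Jayant is living and takes 1/4.
Kavita is living and takes 1/4.
Lakshmi is living and takes 1/4.
Priya predeceased; the 1/4 allotted to Priya's branch passes to Priya's issue by representation.
The 1/4 is divided into 3 equal shares of 1/12 among Deepa, Tarun, Eshan.
Deepa is living and takes 1/12.
Tarun is living and takes 1/12.
Eshan predeceased; the 1/12 allotted to Eshan's branch passes to Eshan's issue by representation.
The 1/12 is divided into 4 equal shares of 1/48 among Ishita, Sarita, Falguni, Neelam.
Ishita is living and takes 1/48.
Sarita is living and takes 1/48.
Falguni is living and takes 1/48.
Neelam is living and takes 1/48.

Deepa 1/12; Falguni 1/48; Ishita 1/48; Jayant 1/4; Kavita 1/4; Lakshmi 1/4; Neelam 1/48; Sarita 1/48; Tarun 1/12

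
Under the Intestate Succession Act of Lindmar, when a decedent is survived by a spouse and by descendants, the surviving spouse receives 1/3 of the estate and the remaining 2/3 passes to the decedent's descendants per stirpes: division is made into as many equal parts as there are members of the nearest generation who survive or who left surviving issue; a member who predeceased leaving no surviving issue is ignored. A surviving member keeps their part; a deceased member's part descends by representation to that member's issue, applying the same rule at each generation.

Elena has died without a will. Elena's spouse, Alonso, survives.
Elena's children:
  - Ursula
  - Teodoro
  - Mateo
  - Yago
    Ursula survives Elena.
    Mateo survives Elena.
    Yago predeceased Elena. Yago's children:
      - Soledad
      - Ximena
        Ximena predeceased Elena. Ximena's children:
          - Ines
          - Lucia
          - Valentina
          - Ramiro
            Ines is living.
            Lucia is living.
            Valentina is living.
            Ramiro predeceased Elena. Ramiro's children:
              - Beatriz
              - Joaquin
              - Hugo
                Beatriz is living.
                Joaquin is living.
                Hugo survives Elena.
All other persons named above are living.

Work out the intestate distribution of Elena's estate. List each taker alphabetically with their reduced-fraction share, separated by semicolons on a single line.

Alonso, as surviving spouse, takes 1/3.
The remaining 2/3 passes to Elena's descendants per stirpes.
The 2/3 is divided into 4 equal shares of 1/6 among Ursula, Teodoro, Mateo, Yago.
Ursula is living and takes 1/6.
Teodoro is living and takes 1/6.
Mateo is living and takes 1/6.
Yago predeceased; the 1/6 allotted to Yago's branch passes to Yago's issue by representation.
The 1/6 is divided into 2 equal shares of 1/12 among Soledad, Ximena.
Soledad is living and takes 1/12.
Ximena predeceased; the 1/12 allotted to Ximena's branch passes to Ximena's issue by representation.
The 1/12 is divided into 4 equal shares of 1/48 among Ines, Lucia, Valentina, Ramiro.
Ines is living and takes 1/48.
Lucia is living and takes 1/48.
Valentina is living and takes 1/48.
Ramiro predeceased; the 1/48 allotted to Ramiro's branch passes to Ramiro's issue by representation.
The 1/48 is divided into 3 equal shares of 1/144 among Beatriz, Joaquin, Hugo.
Beatriz is living and takes 1/144.
Joaquin is living and takes 1/144.
Hugo is living and takes 1/144.

Alonso 1/3; Beatriz 1/144; Hugo 1/144; Ines 1/48; Joaquin 1/144; Lucia 1/48; Mateo 1/6; Soledad 1/12; Teodoro 1/6; Ursula 1/6; Valentina 1/48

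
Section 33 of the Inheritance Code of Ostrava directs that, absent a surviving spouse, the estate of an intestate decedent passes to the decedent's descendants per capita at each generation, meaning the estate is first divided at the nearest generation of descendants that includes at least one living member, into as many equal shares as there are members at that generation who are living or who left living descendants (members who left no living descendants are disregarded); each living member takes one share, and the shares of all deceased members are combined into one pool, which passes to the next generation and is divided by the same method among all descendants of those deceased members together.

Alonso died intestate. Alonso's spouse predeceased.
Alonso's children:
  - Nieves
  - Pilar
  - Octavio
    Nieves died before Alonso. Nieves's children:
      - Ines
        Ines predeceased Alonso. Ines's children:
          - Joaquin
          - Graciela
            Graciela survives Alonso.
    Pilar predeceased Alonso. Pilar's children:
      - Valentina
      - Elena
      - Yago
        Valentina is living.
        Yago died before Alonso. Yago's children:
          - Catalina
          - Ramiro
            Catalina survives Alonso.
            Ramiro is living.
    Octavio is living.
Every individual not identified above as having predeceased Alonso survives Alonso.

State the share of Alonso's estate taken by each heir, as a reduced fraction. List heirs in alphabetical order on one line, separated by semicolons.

There is no surviving spouse, so the entire estate passes to Alonso's descendants per capita at each generation.
At generation 1 (Nieves, Pilar, Octavio) there are 3 shares of (1)/3 = 1/3 each.
Living: Octavio — each takes 1/3.
Deceased: Nieves and Pilar. Their combined 2/3 is pooled and carried to generation 2.
At generation 2 (Ines, Valentina, Elena, Yago) there are 4 shares of (2/3)/4 = 1/6 each.
Living: Valentina and Elena — each takes 1/6.
Deceased: Ines and Yago. Their combined 1/3 is pooled and carried to generation 3.
At generation 3 (Joaquin, Graciela, Catalina, Ramiro) there are 4 shares of (1/3)/4 = 1/12 each.
Living: Joaquin, Graciela, Catalina, and Ramiro — each takes 1/12.

Catalina 1/12; Elena 1/6; Graciela 1/12; Joaquin 1/12; Octavio 1/3; Ramiro 1/12; Valentina 1/6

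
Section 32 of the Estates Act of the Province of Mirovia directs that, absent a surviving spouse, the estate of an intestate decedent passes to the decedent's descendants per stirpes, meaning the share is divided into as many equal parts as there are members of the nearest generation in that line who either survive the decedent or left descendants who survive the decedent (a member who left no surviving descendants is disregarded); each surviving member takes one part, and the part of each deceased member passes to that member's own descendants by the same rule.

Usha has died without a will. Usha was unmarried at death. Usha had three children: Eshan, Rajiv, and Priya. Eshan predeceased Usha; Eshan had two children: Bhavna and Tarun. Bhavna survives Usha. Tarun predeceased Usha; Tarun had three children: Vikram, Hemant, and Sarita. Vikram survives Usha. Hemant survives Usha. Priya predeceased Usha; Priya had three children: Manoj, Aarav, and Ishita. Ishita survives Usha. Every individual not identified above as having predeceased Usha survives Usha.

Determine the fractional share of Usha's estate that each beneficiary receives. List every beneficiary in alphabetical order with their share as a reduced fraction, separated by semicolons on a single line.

Aarav 1/9; Bhavna 1/6; Hemant 1/18; Ishita 1/9; Manoj 1/9; Rajiv 1/3; Sarita 1/18; Vikram 1/18

There is no surviving spouse, so the entire estate passes to Usha's descendants per stirpes.
The estate is divided into 3 equal shares of 1/3 among Eshan, Rajiv, Priya.
Eshan predeceased; the 1/3 allotted to Eshan's branch passes to Eshan's issue by representation.
The 1/3 is divided into 2 equal shares of 1/6 among Bhavna, Tarun.
Bhavna is living and takes 1/6.
Tarun predeceased; the 1/6 allotted to Tarun's branch passes to Tarun's issue by representation.
The 1/6 is divided into 3 equal shares of 1/18 among Vikram, Hemant, Sarita.
Vikram is living and takes 1/18.
Hemant is living and takes 1/18.
Sarita is living and takes 1/18.
Rajiv is living and takes 1/3.
Priya predeceased; the 1/3 allotted to Priya's branch passes to Priya's issue by representation.
The 1/3 is divided into 3 equal shares of 1/9 among Manoj, Aarav, Ishita.
Manoj is living and takes 1/9.
Aarav is living and takes 1/9.
Ishita is living and takes 1/9.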